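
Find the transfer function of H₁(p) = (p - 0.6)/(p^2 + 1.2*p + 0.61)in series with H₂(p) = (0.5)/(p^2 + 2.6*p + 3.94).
Series: H = H₁ · H₂ = (n₁·n₂)/(d₁·d₂).
Num: n₁·n₂ = 0.5*p - 0.3. Den: d₁·d₂ = p^4 + 3.8*p^3 + 7.67*p^2 + 6.314*p + 2.4034.
H(p) = (0.5*p - 0.3)/(p^4 + 3.8*p^3 + 7.67*p^2 + 6.314*p + 2.4034)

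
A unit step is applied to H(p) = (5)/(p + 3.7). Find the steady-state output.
FVT: lim_{t→∞} y(t) = lim_{p→0} p*Y(p) where Y(p) = H(p)/p.
= lim_{p→0} H(p) = H(0) = num(0)/den(0) = 5/3.7 = 1.351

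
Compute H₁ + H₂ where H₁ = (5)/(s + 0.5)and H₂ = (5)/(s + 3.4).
Parallel: H = H₁ + H₂ = (n₁·d₂ + n₂·d₁)/(d₁·d₂).
n₁·d₂ = 5*s + 17. n₂·d₁ = 5*s + 2.5. Sum = 10*s + 19.5. d₁·d₂ = s^2 + 3.9*s + 1.7.
H(s) = (10*s + 19.5)/(s^2 + 3.9*s + 1.7)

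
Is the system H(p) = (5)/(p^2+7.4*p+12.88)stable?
Denominator: p^2 + 7.4*p + 12.88 = (p + 2.8)(p + 4.6). Poles: -2.8, -4.6. All Re(p)<0: Yes (stable)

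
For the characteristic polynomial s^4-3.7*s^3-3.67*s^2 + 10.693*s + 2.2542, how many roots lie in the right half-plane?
Factor: s^4 - 3.7*s^3 - 3.67*s^2 + 10.693*s + 2.2542 = (s - 3.9)(s - 1.7)(s + 1.7)(s + 0.2).
Roots: -0.2, -1.7, 1.7, 3.9.
RHP roots (Re>0): 2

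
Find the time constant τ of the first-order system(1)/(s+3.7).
First-order system: τ = -1/pole. Pole = -3.7. τ = -1/(-3.7) = 0.2703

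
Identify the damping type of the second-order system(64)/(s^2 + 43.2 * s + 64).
Standard form: ωn²/(s²+2ζωn·s+ωn²) gives ωn=8, ζ=2.7.
Overdamped (ζ = 2.7 > 1)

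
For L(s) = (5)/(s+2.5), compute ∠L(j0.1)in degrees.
Substitute s = j*0.1: L(j0.1) = 1.99681 - 0.0798722j.
∠L(j0.1) = atan2(Im, Re) = atan2(-0.0798722, 1.99681) = -2.29°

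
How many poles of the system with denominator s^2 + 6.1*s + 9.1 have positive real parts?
s^2 + 6.1*s + 9.1 = (s + 2.6)(s + 3.5). Poles: -2.6, -3.5. RHP poles (Re>0): 0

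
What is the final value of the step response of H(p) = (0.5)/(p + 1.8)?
FVT: lim_{t→∞} y(t) = lim_{p→0} p*Y(p) where Y(p) = H(p)/p.
= lim_{p→0} H(p) = H(0) = num(0)/den(0) = 0.5/1.8 = 0.2778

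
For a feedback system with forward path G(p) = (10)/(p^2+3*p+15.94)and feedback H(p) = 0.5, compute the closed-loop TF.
Closed-loop T = G/(1+GH).
Numerator: G_num * H_den = 10.
Denominator: G_den * H_den + G_num * H_num = (p^2 + 3*p + 15.94) + (5) = p^2 + 3*p + 20.94.
T(p) = (10)/(p^2 + 3*p + 20.94)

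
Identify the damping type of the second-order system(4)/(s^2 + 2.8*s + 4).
Standard form: ωn²/(s²+2ζωn·s+ωn²) gives ωn=2, ζ=0.7.
Underdamped (ζ = 0.7 < 1)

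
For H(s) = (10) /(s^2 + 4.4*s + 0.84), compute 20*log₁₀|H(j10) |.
Substitute s = j*10: H(j10) = -0.0842574 - 0.0373873j.
|H(j10)| = sqrt(Re² + Im²) = 0.09218.
20*log₁₀(0.09218) = -20.71 dB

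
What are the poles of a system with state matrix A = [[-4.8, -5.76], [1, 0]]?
Eigenvalues solve det(λI - A) = 0.
Characteristic polynomial: λ^2 + 4.8*λ + 5.76 = 0.
Factor: (λ + 2.4)(λ + 2.4) = 0.
Roots: -2.4, -2.4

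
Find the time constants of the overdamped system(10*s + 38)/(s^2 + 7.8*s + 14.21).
Overdamped: real poles at -2.9, -4.9. τ = -1/pole → τ₁ = 0.3448, τ₂ = 0.2041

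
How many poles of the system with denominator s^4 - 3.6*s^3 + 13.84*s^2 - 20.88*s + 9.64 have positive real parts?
s^4 - 3.6*s^3 + 13.84*s^2 - 20.88*s + 9.64 = (s - 1)(s - 1)(s^2 - 1.6*s + 9.64). Poles: 0.8 + 3j, 0.8 - 3j, 1, 1. RHP poles (Re>0): 4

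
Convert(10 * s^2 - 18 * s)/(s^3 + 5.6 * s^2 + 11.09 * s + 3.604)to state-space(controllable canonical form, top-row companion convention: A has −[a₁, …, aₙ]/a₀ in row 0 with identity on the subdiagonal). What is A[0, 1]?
Reachable canonical form for den = s^3 + 5.6*s^2 + 11.09*s + 3.604: top row of A = -[a₁,a₂,...,aₙ]/a₀, ones on the subdiagonal, zeros elsewhere.
A = [[-5.6, -11.09, -3.604], [1, 0, 0], [0, 1, 0]].
A[0,1] = -11.09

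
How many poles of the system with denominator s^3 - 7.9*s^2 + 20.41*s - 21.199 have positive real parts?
s^3 - 7.9*s^2 + 20.41*s - 21.199 = (s - 4.3)(s^2 - 3.6*s + 4.93). Poles: 1.8 + 1.3j, 1.8 - 1.3j, 4.3. RHP poles (Re>0): 3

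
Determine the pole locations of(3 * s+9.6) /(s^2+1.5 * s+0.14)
Set denominator = 0: s^2 + 1.5*s + 0.14 = (s + 0.1)(s + 1.4) = 0 → Poles: -0.1, -1.4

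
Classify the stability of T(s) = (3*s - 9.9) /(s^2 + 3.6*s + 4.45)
Denominator: s^2 + 3.6*s + 4.45. Poles: -1.8 + 1.1j, -1.8 - 1.1j. Stable (all poles in LHP)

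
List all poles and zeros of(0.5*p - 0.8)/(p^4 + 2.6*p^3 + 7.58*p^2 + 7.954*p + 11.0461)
Set denominator = 0: p^4 + 2.6*p^3 + 7.58*p^2 + 7.954*p + 11.0461 = (p^2 + 0.4*p + 2.93)(p^2 + 2.2*p + 3.77) = 0 → Poles: -0.2 + 1.7j, -0.2 - 1.7j, -1.1 + 1.6j, -1.1 - 1.6j
Set numerator = 0: 0.5*p - 0.8 = 0 → Zeros: 1.6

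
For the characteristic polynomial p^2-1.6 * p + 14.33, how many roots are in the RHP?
Poles: 0.8 + 3.7j, 0.8 - 3.7j. RHP poles (Re>0): 2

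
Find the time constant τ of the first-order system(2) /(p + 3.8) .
First-order system: τ = -1/pole. Pole = -3.8. τ = -1/(-3.8) = 0.2632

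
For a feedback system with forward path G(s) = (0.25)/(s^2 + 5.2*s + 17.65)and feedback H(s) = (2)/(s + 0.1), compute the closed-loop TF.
Closed-loop T = G/(1+GH).
Numerator: G_num * H_den = 0.25*s + 0.025.
Denominator: G_den * H_den + G_num * H_num = (s^3 + 5.3*s^2 + 18.17*s + 1.765) + (0.5) = s^3 + 5.3*s^2 + 18.17*s + 2.265.
T(s) = (0.25*s + 0.025)/(s^3 + 5.3*s^2 + 18.17*s + 2.265)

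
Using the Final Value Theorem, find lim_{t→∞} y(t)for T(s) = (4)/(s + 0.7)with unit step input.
FVT: lim_{t→∞} y(t) = lim_{s→0} s*Y(s) where Y(s) = T(s)/s.
= lim_{s→0} T(s) = T(0) = num(0)/den(0) = 4/0.7 = 5.714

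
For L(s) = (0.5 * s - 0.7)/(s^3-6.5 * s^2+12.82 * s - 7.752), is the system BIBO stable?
Denominator: s^3 - 6.5*s^2 + 12.82*s - 7.752 = (s - 3.4)(s - 1.9)(s - 1.2). Poles: 1.2, 1.9, 3.4. All Re(p)<0: No (unstable)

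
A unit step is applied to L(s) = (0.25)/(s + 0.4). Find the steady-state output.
FVT: lim_{t→∞} y(t) = lim_{s→0} s*Y(s) where Y(s) = L(s)/s.
= lim_{s→0} L(s) = L(0) = num(0)/den(0) = 0.25/0.4 = 0.625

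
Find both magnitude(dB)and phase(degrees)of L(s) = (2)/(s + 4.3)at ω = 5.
Substitute s = j*5: L(j5) = 0.197747 - 0.229938j.
|L| = 20*log₁₀(sqrt(Re²+Im²)) = -10.36 dB.
∠L = atan2(Im, Re) = -49.30°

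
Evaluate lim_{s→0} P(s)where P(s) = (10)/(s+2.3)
DC gain = P(0) = num(0)/den(0) = 10/2.3 = 4.348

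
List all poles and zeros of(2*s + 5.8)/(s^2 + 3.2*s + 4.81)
Set denominator = 0: s^2 + 3.2*s + 4.81 = 0 → Poles: -1.6 + 1.5j, -1.6 - 1.5j
Set numerator = 0: 2*s + 5.8 = 0 → Zeros: -2.9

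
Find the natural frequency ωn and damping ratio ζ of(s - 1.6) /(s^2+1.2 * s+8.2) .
Underdamped: complex pole -0.6 + 2.8j. ωn = |pole| = 2.864, ζ = -Re(pole)/ωn = 0.2095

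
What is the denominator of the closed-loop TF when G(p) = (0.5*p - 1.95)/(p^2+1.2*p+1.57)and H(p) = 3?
Characteristic poly = G_den * H_den + G_num * H_num = (p^2 + 1.2*p + 1.57) + (1.5*p - 5.85) = p^2 + 2.7*p - 4.28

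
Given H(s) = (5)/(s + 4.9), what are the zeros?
Numerator is a nonzero constant (5) → Zeros: none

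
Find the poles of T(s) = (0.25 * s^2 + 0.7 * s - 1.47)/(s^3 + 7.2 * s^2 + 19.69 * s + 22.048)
Set denominator = 0: s^3 + 7.2*s^2 + 19.69*s + 22.048 = (s + 3.2)(s^2 + 4*s + 6.89) = 0 → Poles: -2 + 1.7j, -2 - 1.7j, -3.2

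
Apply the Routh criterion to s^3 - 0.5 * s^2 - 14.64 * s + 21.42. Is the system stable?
Routh array:
s^3: [1, -14.64]; s^2: [-0.5, 21.42]; s^1: [28.2]; s^0: [21.42]
First column: [1, -0.5, 28.2, 21.42]. Sign changes = 2.
No, unstable (2 RHP root(s))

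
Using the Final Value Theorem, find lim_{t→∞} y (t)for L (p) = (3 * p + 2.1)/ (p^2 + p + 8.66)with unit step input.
FVT: lim_{t→∞} y(t) = lim_{p→0} p*Y(p) where Y(p) = L(p)/p.
= lim_{p→0} L(p) = L(0) = num(0)/den(0) = 2.1/8.66 = 0.2425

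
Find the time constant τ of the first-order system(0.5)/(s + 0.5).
First-order system: τ = -1/pole. Pole = -0.5. τ = -1/(-0.5) = 2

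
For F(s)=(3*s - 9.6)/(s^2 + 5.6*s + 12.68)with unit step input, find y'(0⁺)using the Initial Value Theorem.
IVT: y'(0⁺) = lim_{s→∞} s²·Y(s) = lim_{s→∞} s·F(s).
deg(num) = 1, deg(den) = 2, relative degree = 1, so s·F(s) → (leading num)/(leading den) = 3/1 = 3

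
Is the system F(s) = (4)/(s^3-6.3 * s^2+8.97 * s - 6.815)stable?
Denominator: s^3 - 6.3*s^2 + 8.97*s - 6.815 = (s - 4.7)(s^2 - 1.6*s + 1.45). Poles: 0.8 + 0.9j, 0.8 - 0.9j, 4.7. All Re(p)<0: No (unstable)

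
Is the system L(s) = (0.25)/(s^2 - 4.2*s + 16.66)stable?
Denominator: s^2 - 4.2*s + 16.66. Poles: 2.1 + 3.5j, 2.1 - 3.5j. All Re(p)<0: No (unstable)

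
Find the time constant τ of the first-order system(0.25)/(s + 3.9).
First-order system: τ = -1/pole. Pole = -3.9. τ = -1/(-3.9) = 0.2564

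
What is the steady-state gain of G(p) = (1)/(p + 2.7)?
DC gain = G(0) = num(0)/den(0) = 1/2.7 = 0.3704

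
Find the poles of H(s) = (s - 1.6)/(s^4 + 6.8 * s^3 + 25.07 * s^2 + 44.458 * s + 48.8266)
Set denominator = 0: s^4 + 6.8*s^3 + 25.07*s^2 + 44.458*s + 48.8266 = (s^2 + 2.2*s + 4.82)(s^2 + 4.6*s + 10.13) = 0 → Poles: -1.1 + 1.9j, -1.1 - 1.9j, -2.3 + 2.2j, -2.3 - 2.2j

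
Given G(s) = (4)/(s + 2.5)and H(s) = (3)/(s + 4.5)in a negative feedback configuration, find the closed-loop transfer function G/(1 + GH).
Closed-loop T = G/(1+GH).
Numerator: G_num * H_den = 4*s + 18.
Denominator: G_den * H_den + G_num * H_num = (s^2 + 7*s + 11.25) + (12) = s^2 + 7*s + 23.25.
T(s) = (4*s + 18)/(s^2 + 7*s + 23.25)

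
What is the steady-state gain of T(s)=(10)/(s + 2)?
DC gain = T(0) = num(0)/den(0) = 10/2 = 5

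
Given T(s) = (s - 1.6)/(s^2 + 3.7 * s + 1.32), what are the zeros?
Set numerator = 0: s - 1.6 = 0 → Zeros: 1.6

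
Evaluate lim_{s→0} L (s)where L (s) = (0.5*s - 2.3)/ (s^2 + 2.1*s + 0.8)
DC gain = L(0) = num(0)/den(0) = -2.3/0.8 = -2.875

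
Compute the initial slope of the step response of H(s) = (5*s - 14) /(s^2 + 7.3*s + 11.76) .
IVT: y'(0⁺) = lim_{s→∞} s²·Y(s) = lim_{s→∞} s·H(s).
deg(num) = 1, deg(den) = 2, relative degree = 1, so s·H(s) → (leading num)/(leading den) = 5/1 = 5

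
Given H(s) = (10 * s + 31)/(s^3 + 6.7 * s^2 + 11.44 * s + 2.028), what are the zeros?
Set numerator = 0: 10*s + 31 = 0 → Zeros: -3.1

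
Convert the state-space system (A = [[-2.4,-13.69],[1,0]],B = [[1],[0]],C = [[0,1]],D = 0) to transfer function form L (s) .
L(s) = C(sI - A)⁻¹B + D.
Characteristic polynomial det(sI - A) = s^2 + 2.4*s + 13.69.
Numerator from C·adj(sI-A)·B + D·det(sI-A) = 1.
L(s) = (1)/(s^2 + 2.4*s + 13.69)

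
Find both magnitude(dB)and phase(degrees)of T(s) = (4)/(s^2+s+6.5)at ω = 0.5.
Substitute s = j*0.5: T(j0.5) = 0.63593 - 0.0508744j.
|T| = 20*log₁₀(sqrt(Re²+Im²)) = -3.90 dB.
∠T = atan2(Im, Re) = -4.57°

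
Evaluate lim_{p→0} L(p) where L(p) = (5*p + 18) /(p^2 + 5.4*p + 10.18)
DC gain = L(0) = num(0)/den(0) = 18/10.18 = 1.768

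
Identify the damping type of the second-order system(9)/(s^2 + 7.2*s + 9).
Standard form: ωn²/(s²+2ζωn·s+ωn²) gives ωn=3, ζ=1.2.
Overdamped (ζ = 1.2 > 1)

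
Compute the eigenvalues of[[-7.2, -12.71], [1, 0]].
Eigenvalues solve det(λI - A) = 0.
Characteristic polynomial: λ^2 + 7.2*λ + 12.71 = 0.
Factor: (λ + 3.1)(λ + 4.1) = 0.
Roots: -3.1, -4.1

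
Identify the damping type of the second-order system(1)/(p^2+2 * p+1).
Standard form: ωn²/(p²+2ζωn·p+ωn²) gives ωn=1, ζ=1.
Critically damped (ζ = 1)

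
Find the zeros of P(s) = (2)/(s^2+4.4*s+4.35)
Numerator is a nonzero constant (2) → Zeros: none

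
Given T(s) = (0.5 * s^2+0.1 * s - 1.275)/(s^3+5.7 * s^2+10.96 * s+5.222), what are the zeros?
Set numerator = 0: 0.5*s^2 + 0.1*s - 1.275 = 0.5*(s - 1.5)(s + 1.7) = 0 → Zeros: -1.7, 1.5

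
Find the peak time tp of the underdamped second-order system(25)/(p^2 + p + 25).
Standard form: ωn²/(p²+2ζωn·p+ωn²) → ωn = 5, ζ = 0.1.
ωd = ωn·√(1-ζ²) = 5·√(1-0.1²) = 4.975.
tp = π/ωd = π/4.975 = 0.6315 s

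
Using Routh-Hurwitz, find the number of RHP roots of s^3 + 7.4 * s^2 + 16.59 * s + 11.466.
Routh array:
s^3: [1, 16.59]; s^2: [7.4, 11.466]; s^1: [15.0405]; s^0: [11.466]
First column: [1, 7.4, 15.0405, 11.466]. Sign changes = RHP roots = 0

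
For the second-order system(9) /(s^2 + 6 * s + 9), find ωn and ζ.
Standard form: ωn²/(s²+2ζωn·s+ωn²).
const=9=ωn² → ωn=3, s coeff=6=2ζωn → ζ=1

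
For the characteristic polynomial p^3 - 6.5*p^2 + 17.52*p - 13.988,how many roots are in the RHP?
p^3 - 6.5*p^2 + 17.52*p - 13.988 = (p - 1.3)(p^2 - 5.2*p + 10.76). Poles: 1.3, 2.6 + 2j, 2.6 - 2j. RHP poles (Re>0): 3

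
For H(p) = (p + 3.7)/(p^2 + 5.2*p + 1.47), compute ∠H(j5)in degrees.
Substitute p = j*5: H(j5) = 0.0349194 - 0.17391j.
∠H(j5) = atan2(Im, Re) = atan2(-0.17391, 0.0349194) = -78.65°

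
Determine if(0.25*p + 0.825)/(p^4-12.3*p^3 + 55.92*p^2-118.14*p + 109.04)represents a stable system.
Denominator: p^4 - 12.3*p^3 + 55.92*p^2 - 118.14*p + 109.04 = (p - 4.7)(p - 4)(p^2 - 3.6*p + 5.8). Poles: 1.8 + 1.6j, 1.8 - 1.6j, 4, 4.7. All Re(p)<0: No (unstable)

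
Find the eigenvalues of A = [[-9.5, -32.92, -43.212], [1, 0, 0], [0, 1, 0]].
Eigenvalues solve det(λI - A) = 0.
Characteristic polynomial: λ^3 + 9.5*λ^2 + 32.92*λ + 43.212 = 0.
Factor: (λ + 3.9)(λ^2 + 5.6*λ + 11.08) = 0.
Roots: -2.8 + 1.8j, -2.8 - 1.8j, -3.9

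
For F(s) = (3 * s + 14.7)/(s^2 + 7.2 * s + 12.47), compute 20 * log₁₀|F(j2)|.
Substitute s = j*2: F(j2) = 0.755673 - 0.576351j.
|F(j2)| = sqrt(Re² + Im²) = 0.9504.
20*log₁₀(0.9504) = -0.44 dB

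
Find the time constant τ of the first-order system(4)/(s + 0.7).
First-order system: τ = -1/pole. Pole = -0.7. τ = -1/(-0.7) = 1.429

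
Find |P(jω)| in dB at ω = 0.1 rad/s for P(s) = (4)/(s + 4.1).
Substitute s = j*0.1: P(j0.1) = 0.97503 - 0.0237812j.
|P(j0.1)| = sqrt(Re² + Im²) = 0.9753.
20*log₁₀(0.9753) = -0.22 dB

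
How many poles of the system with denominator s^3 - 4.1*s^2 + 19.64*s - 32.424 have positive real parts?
s^3 - 4.1*s^2 + 19.64*s - 32.424 = (s - 2.1)(s^2 - 2*s + 15.44). Poles: 1 + 3.8j, 1 - 3.8j, 2.1. RHP poles (Re>0): 3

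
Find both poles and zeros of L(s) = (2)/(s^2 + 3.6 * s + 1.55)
Set denominator = 0: s^2 + 3.6*s + 1.55 = (s + 3.1)(s + 0.5) = 0 → Poles: -0.5, -3.1
Numerator is a nonzero constant (2) → Zeros: none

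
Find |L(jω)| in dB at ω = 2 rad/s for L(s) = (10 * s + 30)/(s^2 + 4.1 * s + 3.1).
Substitute s = j*2: L(j2) = 2.01323 - 3.8795j.
|L(j2)| = sqrt(Re² + Im²) = 4.371.
20*log₁₀(4.371) = 12.81 dB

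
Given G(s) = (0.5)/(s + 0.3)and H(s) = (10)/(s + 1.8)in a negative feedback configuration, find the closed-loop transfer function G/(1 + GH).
Closed-loop T = G/(1+GH).
Numerator: G_num * H_den = 0.5*s + 0.9.
Denominator: G_den * H_den + G_num * H_num = (s^2 + 2.1*s + 0.54) + (5) = s^2 + 2.1*s + 5.54.
T(s) = (0.5*s + 0.9)/(s^2 + 2.1*s + 5.54)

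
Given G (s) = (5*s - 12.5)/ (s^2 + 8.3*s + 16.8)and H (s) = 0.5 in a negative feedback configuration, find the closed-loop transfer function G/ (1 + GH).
Closed-loop T = G/(1+GH).
Numerator: G_num * H_den = 5*s - 12.5.
Denominator: G_den * H_den + G_num * H_num = (s^2 + 8.3*s + 16.8) + (2.5*s - 6.25) = s^2 + 10.8*s + 10.55.
T(s) = (5*s - 12.5)/(s^2 + 10.8*s + 10.55)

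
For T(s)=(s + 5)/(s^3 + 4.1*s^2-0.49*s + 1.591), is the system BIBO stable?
Denominator: s^3 + 4.1*s^2 - 0.49*s + 1.591 = (s + 4.3)(s^2 - 0.2*s + 0.37). Poles: -4.3, 0.1 + 0.6j, 0.1 - 0.6j. All Re(p)<0: No (unstable)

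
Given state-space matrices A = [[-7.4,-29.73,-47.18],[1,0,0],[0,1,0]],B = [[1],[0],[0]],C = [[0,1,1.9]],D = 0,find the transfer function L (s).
L(s) = C(sI - A)⁻¹B + D.
Characteristic polynomial det(sI - A) = s^3 + 7.4*s^2 + 29.73*s + 47.18.
Numerator from C·adj(sI-A)·B + D·det(sI-A) = s + 1.9.
L(s) = (s + 1.9)/(s^3 + 7.4*s^2 + 29.73*s + 47.18)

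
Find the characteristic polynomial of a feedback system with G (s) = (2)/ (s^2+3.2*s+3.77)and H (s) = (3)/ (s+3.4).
Characteristic poly = G_den * H_den + G_num * H_num = (s^3 + 6.6*s^2 + 14.65*s + 12.818) + (6) = s^3 + 6.6*s^2 + 14.65*s + 18.818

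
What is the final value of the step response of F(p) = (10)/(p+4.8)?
FVT: lim_{t→∞} y(t) = lim_{p→0} p*Y(p) where Y(p) = F(p)/p.
= lim_{p→0} F(p) = F(0) = num(0)/den(0) = 10/4.8 = 2.083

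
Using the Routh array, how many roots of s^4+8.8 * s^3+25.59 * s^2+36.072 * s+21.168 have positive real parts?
Routh array:
s^4: [1, 25.59, 21.168]; s^3: [8.8, 36.072]; s^2: [21.4909, 21.168]; s^1: [27.4042]; s^0: [21.168]
First column: [1, 8.8, 21.4909, 27.4042, 21.168]. Sign changes = RHP roots = 0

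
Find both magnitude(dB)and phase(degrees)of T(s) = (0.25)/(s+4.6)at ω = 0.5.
Substitute s = j*0.5: T(j0.5) = 0.0537132 - 0.00583839j.
|T| = 20*log₁₀(sqrt(Re²+Im²)) = -25.35 dB.
∠T = atan2(Im, Re) = -6.20°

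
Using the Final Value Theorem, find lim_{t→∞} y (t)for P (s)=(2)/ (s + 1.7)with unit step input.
FVT: lim_{t→∞} y(t) = lim_{s→0} s*Y(s) where Y(s) = P(s)/s.
= lim_{s→0} P(s) = P(0) = num(0)/den(0) = 2/1.7 = 1.176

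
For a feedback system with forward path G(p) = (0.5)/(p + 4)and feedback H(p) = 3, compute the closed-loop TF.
Closed-loop T = G/(1+GH).
Numerator: G_num * H_den = 0.5.
Denominator: G_den * H_den + G_num * H_num = (p + 4) + (1.5) = p + 5.5.
T(p) = (0.5)/(p + 5.5)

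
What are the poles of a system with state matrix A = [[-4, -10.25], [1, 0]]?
Eigenvalues solve det(λI - A) = 0.
Characteristic polynomial: λ^2 + 4*λ + 10.25 = 0.
Roots: -2 + 2.5j, -2 - 2.5j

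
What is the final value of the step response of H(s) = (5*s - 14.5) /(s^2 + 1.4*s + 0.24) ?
FVT: lim_{t→∞} y(t) = lim_{s→0} s*Y(s) where Y(s) = H(s)/s.
= lim_{s→0} H(s) = H(0) = num(0)/den(0) = -14.5/0.24 = -60.42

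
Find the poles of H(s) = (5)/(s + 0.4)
Set denominator = 0: s + 0.4 = 0 → Poles: -0.4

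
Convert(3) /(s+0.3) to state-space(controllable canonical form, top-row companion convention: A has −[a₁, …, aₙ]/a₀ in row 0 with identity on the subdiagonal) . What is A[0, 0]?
Reachable canonical form for den = s + 0.3: top row of A = -[a₁,a₂,...,aₙ]/a₀, ones on the subdiagonal, zeros elsewhere.
A = [[-0.3]].
A[0,0] = -0.3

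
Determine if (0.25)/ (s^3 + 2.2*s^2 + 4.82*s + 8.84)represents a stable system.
Denominator: s^3 + 2.2*s^2 + 4.82*s + 8.84 = (s + 2)(s^2 + 0.2*s + 4.42). Poles: -0.1 + 2.1j, -0.1 - 2.1j, -2. All Re(p)<0: Yes (stable)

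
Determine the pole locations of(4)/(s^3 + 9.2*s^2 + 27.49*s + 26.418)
Set denominator = 0: s^3 + 9.2*s^2 + 27.49*s + 26.418 = (s + 3.4)(s + 3.7)(s + 2.1) = 0 → Poles: -2.1, -3.4, -3.7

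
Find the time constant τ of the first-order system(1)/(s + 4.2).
First-order system: τ = -1/pole. Pole = -4.2. τ = -1/(-4.2) = 0.2381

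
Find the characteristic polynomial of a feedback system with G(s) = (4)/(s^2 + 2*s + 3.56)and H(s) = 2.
Characteristic poly = G_den * H_den + G_num * H_num = (s^2 + 2*s + 3.56) + (8) = s^2 + 2*s + 11.56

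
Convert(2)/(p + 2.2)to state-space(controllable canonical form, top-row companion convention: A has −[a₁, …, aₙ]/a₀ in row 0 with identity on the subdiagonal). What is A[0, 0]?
Reachable canonical form for den = p + 2.2: top row of A = -[a₁,a₂,...,aₙ]/a₀, ones on the subdiagonal, zeros elsewhere.
A = [[-2.2]].
A[0,0] = -2.2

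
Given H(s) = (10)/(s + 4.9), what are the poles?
Set denominator = 0: s + 4.9 = 0 → Poles: -4.9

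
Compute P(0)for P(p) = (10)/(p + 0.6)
DC gain = P(0) = num(0)/den(0) = 10/0.6 = 16.67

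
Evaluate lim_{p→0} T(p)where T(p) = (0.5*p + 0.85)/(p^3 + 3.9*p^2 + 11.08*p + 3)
DC gain = T(0) = num(0)/den(0) = 0.85/3 = 0.2833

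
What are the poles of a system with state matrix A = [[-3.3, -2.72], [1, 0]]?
Eigenvalues solve det(λI - A) = 0.
Characteristic polynomial: λ^2 + 3.3*λ + 2.72 = 0.
Factor: (λ + 1.7)(λ + 1.6) = 0.
Roots: -1.6, -1.7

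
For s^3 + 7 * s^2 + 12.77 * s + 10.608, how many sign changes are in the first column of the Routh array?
Routh array:
s^3: [1, 12.77]; s^2: [7, 10.608]; s^1: [11.2546]; s^0: [10.608]
First column: [1, 7, 11.2546, 10.608]. Sign changes = 0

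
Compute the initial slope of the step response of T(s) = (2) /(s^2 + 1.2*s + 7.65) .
IVT: y'(0⁺) = lim_{s→∞} s²·Y(s) = lim_{s→∞} s·T(s).
deg(num) = 0, deg(den) = 2, relative degree = 2 ≥ 2, so s·T(s) → 0. Initial slope = 0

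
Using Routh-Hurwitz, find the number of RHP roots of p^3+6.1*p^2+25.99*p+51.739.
Routh array:
p^3: [1, 25.99]; p^2: [6.1, 51.739]; p^1: [17.5082]; p^0: [51.739]
First column: [1, 6.1, 17.5082, 51.739]. Sign changes = RHP roots = 0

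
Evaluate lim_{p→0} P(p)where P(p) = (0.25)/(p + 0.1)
DC gain = P(0) = num(0)/den(0) = 0.25/0.1 = 2.5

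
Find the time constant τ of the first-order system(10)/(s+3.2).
First-order system: τ = -1/pole. Pole = -3.2. τ = -1/(-3.2) = 0.3125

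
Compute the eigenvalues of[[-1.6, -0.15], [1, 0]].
Eigenvalues solve det(λI - A) = 0.
Characteristic polynomial: λ^2 + 1.6*λ + 0.15 = 0.
Factor: (λ + 1.5)(λ + 0.1) = 0.
Roots: -0.1, -1.5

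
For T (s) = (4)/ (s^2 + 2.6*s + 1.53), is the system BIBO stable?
Denominator: s^2 + 2.6*s + 1.53 = (s + 0.9)(s + 1.7). Poles: -0.9, -1.7. All Re(p)<0: Yes (stable)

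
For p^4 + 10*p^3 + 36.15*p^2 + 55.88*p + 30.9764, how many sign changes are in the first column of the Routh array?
Routh array:
p^4: [1, 36.15, 30.9764]; p^3: [10, 55.88]; p^2: [30.562, 30.9764]; p^1: [45.7444]; p^0: [30.9764]
First column: [1, 10, 30.562, 45.7444, 30.9764]. Sign changes = 0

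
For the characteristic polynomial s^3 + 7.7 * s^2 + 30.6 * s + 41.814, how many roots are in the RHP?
s^3 + 7.7*s^2 + 30.6*s + 41.814 = (s + 2.3)(s^2 + 5.4*s + 18.18). Poles: -2.3, -2.7 + 3.3j, -2.7 - 3.3j. RHP poles (Re>0): 0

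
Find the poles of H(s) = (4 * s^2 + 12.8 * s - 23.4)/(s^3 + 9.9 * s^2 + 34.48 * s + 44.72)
Set denominator = 0: s^3 + 9.9*s^2 + 34.48*s + 44.72 = (s + 4.3)(s^2 + 5.6*s + 10.4) = 0 → Poles: -2.8 + 1.6j, -2.8 - 1.6j, -4.3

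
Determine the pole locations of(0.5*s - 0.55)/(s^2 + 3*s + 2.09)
Set denominator = 0: s^2 + 3*s + 2.09 = (s + 1.1)(s + 1.9) = 0 → Poles: -1.1, -1.9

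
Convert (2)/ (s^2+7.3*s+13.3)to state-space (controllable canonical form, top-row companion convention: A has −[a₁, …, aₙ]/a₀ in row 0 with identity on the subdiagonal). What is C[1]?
Reachable canonical form: C = numerator coefficients (right-aligned, zero-padded to length n).
num = 2, C = [[0, 2]].
C[1] = 2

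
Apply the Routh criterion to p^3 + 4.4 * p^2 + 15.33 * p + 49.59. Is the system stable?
Routh array:
p^3: [1, 15.33]; p^2: [4.4, 49.59]; p^1: [4.05955]; p^0: [49.59]
First column: [1, 4.4, 4.05955, 49.59]. Sign changes = 0.
Yes, stable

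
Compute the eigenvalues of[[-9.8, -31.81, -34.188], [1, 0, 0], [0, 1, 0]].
Eigenvalues solve det(λI - A) = 0.
Characteristic polynomial: λ^3 + 9.8*λ^2 + 31.81*λ + 34.188 = 0.
Factor: (λ + 3.3)(λ + 3.7)(λ + 2.8) = 0.
Roots: -2.8, -3.3, -3.7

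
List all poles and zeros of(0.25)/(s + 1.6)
Set denominator = 0: s + 1.6 = 0 → Poles: -1.6
Numerator is a nonzero constant (0.25) → Zeros: none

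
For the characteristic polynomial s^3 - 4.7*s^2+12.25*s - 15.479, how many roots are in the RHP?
s^3 - 4.7*s^2 + 12.25*s - 15.479 = (s - 2.3)(s^2 - 2.4*s + 6.73). Poles: 1.2 + 2.3j, 1.2 - 2.3j, 2.3. RHP poles (Re>0): 3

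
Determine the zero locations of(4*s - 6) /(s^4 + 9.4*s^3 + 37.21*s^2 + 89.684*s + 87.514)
Set numerator = 0: 4*s - 6 = 0 → Zeros: 1.5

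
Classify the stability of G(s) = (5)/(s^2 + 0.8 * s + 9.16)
Denominator: s^2 + 0.8*s + 9.16. Poles: -0.4 + 3j, -0.4 - 3j. Stable (all poles in LHP)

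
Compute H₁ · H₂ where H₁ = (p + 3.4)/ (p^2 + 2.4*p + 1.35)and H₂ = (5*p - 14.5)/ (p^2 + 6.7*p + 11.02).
Series: H = H₁ · H₂ = (n₁·n₂)/(d₁·d₂).
Num: n₁·n₂ = 5*p^2 + 2.5*p - 49.3. Den: d₁·d₂ = p^4 + 9.1*p^3 + 28.45*p^2 + 35.493*p + 14.877.
H(p) = (5*p^2 + 2.5*p - 49.3)/(p^4 + 9.1*p^3 + 28.45*p^2 + 35.493*p + 14.877)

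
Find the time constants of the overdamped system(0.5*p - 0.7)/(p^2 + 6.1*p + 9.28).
Overdamped: real poles at -3.2, -2.9. τ = -1/pole → τ₁ = 0.3125, τ₂ = 0.3448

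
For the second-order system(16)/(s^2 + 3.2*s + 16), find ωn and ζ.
Standard form: ωn²/(s²+2ζωn·s+ωn²).
const=16=ωn² → ωn=4, s coeff=3.2=2ζωn → ζ=0.4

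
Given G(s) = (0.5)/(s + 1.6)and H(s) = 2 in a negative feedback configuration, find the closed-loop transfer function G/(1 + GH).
Closed-loop T = G/(1+GH).
Numerator: G_num * H_den = 0.5.
Denominator: G_den * H_den + G_num * H_num = (s + 1.6) + (1) = s + 2.6.
T(s) = (0.5)/(s + 2.6)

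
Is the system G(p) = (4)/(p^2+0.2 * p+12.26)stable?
Denominator: p^2 + 0.2*p + 12.26. Poles: -0.1 + 3.5j, -0.1 - 3.5j. All Re(p)<0: Yes (stable)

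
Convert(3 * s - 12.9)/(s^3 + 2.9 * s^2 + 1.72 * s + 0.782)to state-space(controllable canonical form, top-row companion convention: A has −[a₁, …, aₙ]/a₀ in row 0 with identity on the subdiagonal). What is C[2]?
Reachable canonical form: C = numerator coefficients (right-aligned, zero-padded to length n).
num = 3*s - 12.9, C = [[0, 3, -12.9]].
C[2] = -12.9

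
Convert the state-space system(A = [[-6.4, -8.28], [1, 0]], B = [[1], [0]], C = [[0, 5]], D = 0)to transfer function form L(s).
L(s) = C(sI - A)⁻¹B + D.
Characteristic polynomial det(sI - A) = s^2 + 6.4*s + 8.28.
Numerator from C·adj(sI-A)·B + D·det(sI-A) = 5.
L(s) = (5)/(s^2 + 6.4*s + 8.28)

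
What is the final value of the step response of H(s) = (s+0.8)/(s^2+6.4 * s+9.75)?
FVT: lim_{t→∞} y(t) = lim_{s→0} s*Y(s) where Y(s) = H(s)/s.
= lim_{s→0} H(s) = H(0) = num(0)/den(0) = 0.8/9.75 = 0.08205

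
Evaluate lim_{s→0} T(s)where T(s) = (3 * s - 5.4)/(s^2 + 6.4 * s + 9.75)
DC gain = T(0) = num(0)/den(0) = -5.4/9.75 = -0.5538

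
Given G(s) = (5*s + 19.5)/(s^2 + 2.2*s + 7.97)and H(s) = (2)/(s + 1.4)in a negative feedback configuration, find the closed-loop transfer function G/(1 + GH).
Closed-loop T = G/(1+GH).
Numerator: G_num * H_den = 5*s^2 + 26.5*s + 27.3.
Denominator: G_den * H_den + G_num * H_num = (s^3 + 3.6*s^2 + 11.05*s + 11.158) + (10*s + 39) = s^3 + 3.6*s^2 + 21.05*s + 50.158.
T(s) = (5*s^2 + 26.5*s + 27.3)/(s^3 + 3.6*s^2 + 21.05*s + 50.158)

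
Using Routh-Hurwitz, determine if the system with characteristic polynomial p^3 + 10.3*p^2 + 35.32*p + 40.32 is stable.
Routh array:
p^3: [1, 35.32]; p^2: [10.3, 40.32]; p^1: [31.4054]; p^0: [40.32]
First column: [1, 10.3, 31.4054, 40.32]. Sign changes = 0.
Yes, stable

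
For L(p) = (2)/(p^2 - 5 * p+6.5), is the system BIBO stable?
Denominator: p^2 - 5*p + 6.5. Poles: 2.5 + 0.5j, 2.5 - 0.5j. All Re(p)<0: No (unstable)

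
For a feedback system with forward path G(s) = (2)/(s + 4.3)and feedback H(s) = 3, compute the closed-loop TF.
Closed-loop T = G/(1+GH).
Numerator: G_num * H_den = 2.
Denominator: G_den * H_den + G_num * H_num = (s + 4.3) + (6) = s + 10.3.
T(s) = (2)/(s + 10.3)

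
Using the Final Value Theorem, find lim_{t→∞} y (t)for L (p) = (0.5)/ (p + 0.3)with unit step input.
FVT: lim_{t→∞} y(t) = lim_{p→0} p*Y(p) where Y(p) = L(p)/p.
= lim_{p→0} L(p) = L(0) = num(0)/den(0) = 0.5/0.3 = 1.667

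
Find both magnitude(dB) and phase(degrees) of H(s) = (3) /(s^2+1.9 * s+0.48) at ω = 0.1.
Substitute s = j*0.1: H(j0.1) = 5.48638 - 2.2179j.
|H| = 20*log₁₀(sqrt(Re²+Im²)) = 15.44 dB.
∠H = atan2(Im, Re) = -22.01°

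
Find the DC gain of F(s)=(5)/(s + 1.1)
DC gain = F(0) = num(0)/den(0) = 5/1.1 = 4.545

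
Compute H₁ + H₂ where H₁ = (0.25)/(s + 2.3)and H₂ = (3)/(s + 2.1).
Parallel: H = H₁ + H₂ = (n₁·d₂ + n₂·d₁)/(d₁·d₂).
n₁·d₂ = 0.25*s + 0.525. n₂·d₁ = 3*s + 6.9. Sum = 3.25*s + 7.425. d₁·d₂ = s^2 + 4.4*s + 4.83.
H(s) = (3.25*s + 7.425)/(s^2 + 4.4*s + 4.83)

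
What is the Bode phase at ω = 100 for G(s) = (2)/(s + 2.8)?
Substitute s = j*100: G(j100) = 0.000559561 - 0.0199843j.
∠G(j100) = atan2(Im, Re) = atan2(-0.0199843, 0.000559561) = -88.40°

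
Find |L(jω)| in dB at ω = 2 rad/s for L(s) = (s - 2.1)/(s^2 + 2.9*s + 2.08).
Substitute s = j*2: L(j2) = 0.418792 + 0.223434j.
|L(j2)| = sqrt(Re² + Im²) = 0.4747.
20*log₁₀(0.4747) = -6.47 dB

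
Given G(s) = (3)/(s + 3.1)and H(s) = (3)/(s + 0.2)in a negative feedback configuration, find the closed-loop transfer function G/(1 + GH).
Closed-loop T = G/(1+GH).
Numerator: G_num * H_den = 3*s + 0.6.
Denominator: G_den * H_den + G_num * H_num = (s^2 + 3.3*s + 0.62) + (9) = s^2 + 3.3*s + 9.62.
T(s) = (3*s + 0.6)/(s^2 + 3.3*s + 9.62)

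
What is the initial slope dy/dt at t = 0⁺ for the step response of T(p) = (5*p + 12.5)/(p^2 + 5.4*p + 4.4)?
IVT: y'(0⁺) = lim_{p→∞} p²·Y(p) = lim_{p→∞} p·T(p).
deg(num) = 1, deg(den) = 2, relative degree = 1, so p·T(p) → (leading num)/(leading den) = 5/1 = 5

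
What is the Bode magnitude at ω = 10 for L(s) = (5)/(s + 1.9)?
Substitute s = j*10: L(j10) = 0.09169 - 0.482579j.
|L(j10)| = sqrt(Re² + Im²) = 0.4912.
20*log₁₀(0.4912) = -6.17 dB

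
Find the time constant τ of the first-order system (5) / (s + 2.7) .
First-order system: τ = -1/pole. Pole = -2.7. τ = -1/(-2.7) = 0.3704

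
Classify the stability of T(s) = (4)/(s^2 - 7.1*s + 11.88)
Denominator: s^2 - 7.1*s + 11.88 = (s - 2.7)(s - 4.4). Poles: 2.7, 4.4. Unstable (2 pole(s) in RHP)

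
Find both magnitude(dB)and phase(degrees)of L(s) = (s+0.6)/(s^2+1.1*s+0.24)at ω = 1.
Substitute s = j*1: L(j1) = 0.36026 - 0.794361j.
|L| = 20*log₁₀(sqrt(Re²+Im²)) = -1.19 dB.
∠L = atan2(Im, Re) = -65.60°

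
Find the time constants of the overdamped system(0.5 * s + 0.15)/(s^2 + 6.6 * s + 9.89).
Overdamped: real poles at -4.3, -2.3. τ = -1/pole → τ₁ = 0.2326, τ₂ = 0.4348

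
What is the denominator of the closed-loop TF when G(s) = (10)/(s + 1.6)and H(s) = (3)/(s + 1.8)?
Characteristic poly = G_den * H_den + G_num * H_num = (s^2 + 3.4*s + 2.88) + (30) = s^2 + 3.4*s + 32.88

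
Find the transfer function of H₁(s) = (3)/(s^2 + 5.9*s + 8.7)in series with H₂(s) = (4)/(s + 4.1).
Series: H = H₁ · H₂ = (n₁·n₂)/(d₁·d₂).
Num: n₁·n₂ = 12. Den: d₁·d₂ = s^3 + 10*s^2 + 32.89*s + 35.67.
H(s) = (12)/(s^3 + 10*s^2 + 32.89*s + 35.67)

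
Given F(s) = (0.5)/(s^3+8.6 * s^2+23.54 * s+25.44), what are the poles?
Set denominator = 0: s^3 + 8.6*s^2 + 23.54*s + 25.44 = (s + 4.8)(s^2 + 3.8*s + 5.3) = 0 → Poles: -1.9 + 1.3j, -1.9 - 1.3j, -4.8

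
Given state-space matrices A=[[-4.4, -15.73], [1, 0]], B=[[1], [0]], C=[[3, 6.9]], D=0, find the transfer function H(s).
H(s) = C(sI - A)⁻¹B + D.
Characteristic polynomial det(sI - A) = s^2 + 4.4*s + 15.73.
Numerator from C·adj(sI-A)·B + D·det(sI-A) = 3*s + 6.9.
H(s) = (3*s + 6.9)/(s^2 + 4.4*s + 15.73)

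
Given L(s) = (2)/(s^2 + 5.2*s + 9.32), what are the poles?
Set denominator = 0: s^2 + 5.2*s + 9.32 = 0 → Poles: -2.6 + 1.6j, -2.6 - 1.6j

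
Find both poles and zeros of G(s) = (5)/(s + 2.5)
Set denominator = 0: s + 2.5 = 0 → Poles: -2.5
Numerator is a nonzero constant (5) → Zeros: none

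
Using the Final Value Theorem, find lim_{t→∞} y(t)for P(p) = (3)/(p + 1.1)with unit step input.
FVT: lim_{t→∞} y(t) = lim_{p→0} p*Y(p) where Y(p) = P(p)/p.
= lim_{p→0} P(p) = P(0) = num(0)/den(0) = 3/1.1 = 2.727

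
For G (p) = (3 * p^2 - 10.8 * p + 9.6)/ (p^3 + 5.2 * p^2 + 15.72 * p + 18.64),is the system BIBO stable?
Denominator: p^3 + 5.2*p^2 + 15.72*p + 18.64 = (p + 2)(p^2 + 3.2*p + 9.32). Poles: -1.6 + 2.6j, -1.6 - 2.6j, -2. All Re(p)<0: Yes (stable)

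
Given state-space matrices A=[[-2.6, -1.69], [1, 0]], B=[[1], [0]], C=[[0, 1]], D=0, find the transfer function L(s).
L(s) = C(sI - A)⁻¹B + D.
Characteristic polynomial det(sI - A) = s^2 + 2.6*s + 1.69.
Numerator from C·adj(sI-A)·B + D·det(sI-A) = 1.
L(s) = (1)/(s^2 + 2.6*s + 1.69)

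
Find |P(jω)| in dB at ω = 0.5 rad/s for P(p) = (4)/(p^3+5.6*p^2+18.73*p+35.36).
Substitute p = j*0.5: P(j0.5) = 0.109667 - 0.0298387j.
|P(j0.5)| = sqrt(Re² + Im²) = 0.1137.
20*log₁₀(0.1137) = -18.89 dB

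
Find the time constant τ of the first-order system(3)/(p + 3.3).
First-order system: τ = -1/pole. Pole = -3.3. τ = -1/(-3.3) = 0.303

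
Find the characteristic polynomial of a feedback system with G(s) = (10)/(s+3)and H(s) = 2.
Characteristic poly = G_den * H_den + G_num * H_num = (s + 3) + (20) = s + 23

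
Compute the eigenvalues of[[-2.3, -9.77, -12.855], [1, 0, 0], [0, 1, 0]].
Eigenvalues solve det(λI - A) = 0.
Characteristic polynomial: λ^3 + 2.3*λ^2 + 9.77*λ + 12.855 = 0.
Factor: (λ + 1.5)(λ^2 + 0.8*λ + 8.57) = 0.
Roots: -0.4 + 2.9j, -0.4 - 2.9j, -1.5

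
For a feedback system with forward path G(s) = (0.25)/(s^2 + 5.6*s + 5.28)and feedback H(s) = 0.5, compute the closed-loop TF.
Closed-loop T = G/(1+GH).
Numerator: G_num * H_den = 0.25.
Denominator: G_den * H_den + G_num * H_num = (s^2 + 5.6*s + 5.28) + (0.125) = s^2 + 5.6*s + 5.405.
T(s) = (0.25)/(s^2 + 5.6*s + 5.405)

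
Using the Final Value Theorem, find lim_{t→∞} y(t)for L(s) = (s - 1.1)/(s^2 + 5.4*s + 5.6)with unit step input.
FVT: lim_{t→∞} y(t) = lim_{s→0} s*Y(s) where Y(s) = L(s)/s.
= lim_{s→0} L(s) = L(0) = num(0)/den(0) = -1.1/5.6 = -0.1964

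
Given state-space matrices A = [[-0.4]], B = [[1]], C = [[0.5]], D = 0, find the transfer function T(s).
T(s) = C(sI - A)⁻¹B + D.
Characteristic polynomial det(sI - A) = s + 0.4.
Numerator from C·adj(sI-A)·B + D·det(sI-A) = 0.5.
T(s) = (0.5)/(s + 0.4)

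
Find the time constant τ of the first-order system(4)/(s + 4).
First-order system: τ = -1/pole. Pole = -4. τ = -1/(-4) = 0.25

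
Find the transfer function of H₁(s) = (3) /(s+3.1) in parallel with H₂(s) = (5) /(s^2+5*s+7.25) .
Parallel: H = H₁ + H₂ = (n₁·d₂ + n₂·d₁)/(d₁·d₂).
n₁·d₂ = 3*s^2 + 15*s + 21.75. n₂·d₁ = 5*s + 15.5. Sum = 3*s^2 + 20*s + 37.25. d₁·d₂ = s^3 + 8.1*s^2 + 22.75*s + 22.475.
H(s) = (3*s^2 + 20*s + 37.25)/(s^3 + 8.1*s^2 + 22.75*s + 22.475)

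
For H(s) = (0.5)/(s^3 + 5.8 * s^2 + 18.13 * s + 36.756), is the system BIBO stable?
Denominator: s^3 + 5.8*s^2 + 18.13*s + 36.756 = (s + 3.6)(s^2 + 2.2*s + 10.21). Poles: -1.1 + 3j, -1.1 - 3j, -3.6. All Re(p)<0: Yes (stable)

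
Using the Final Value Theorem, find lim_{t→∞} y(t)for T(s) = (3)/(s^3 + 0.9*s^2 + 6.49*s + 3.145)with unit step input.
FVT: lim_{t→∞} y(t) = lim_{s→0} s*Y(s) where Y(s) = T(s)/s.
= lim_{s→0} T(s) = T(0) = num(0)/den(0) = 3/3.145 = 0.9539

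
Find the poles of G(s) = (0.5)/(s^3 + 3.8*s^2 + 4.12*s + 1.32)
Set denominator = 0: s^3 + 3.8*s^2 + 4.12*s + 1.32 = (s + 0.6)(s + 1)(s + 2.2) = 0 → Poles: -0.6, -1, -2.2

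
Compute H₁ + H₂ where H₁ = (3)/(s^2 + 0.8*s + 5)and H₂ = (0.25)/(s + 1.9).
Parallel: H = H₁ + H₂ = (n₁·d₂ + n₂·d₁)/(d₁·d₂).
n₁·d₂ = 3*s + 5.7. n₂·d₁ = 0.25*s^2 + 0.2*s + 1.25. Sum = 0.25*s^2 + 3.2*s + 6.95. d₁·d₂ = s^3 + 2.7*s^2 + 6.52*s + 9.5.
H(s) = (0.25*s^2 + 3.2*s + 6.95)/(s^3 + 2.7*s^2 + 6.52*s + 9.5)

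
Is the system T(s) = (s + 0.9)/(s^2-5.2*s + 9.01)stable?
Denominator: s^2 - 5.2*s + 9.01. Poles: 2.6 + 1.5j, 2.6 - 1.5j. All Re(p)<0: No (unstable)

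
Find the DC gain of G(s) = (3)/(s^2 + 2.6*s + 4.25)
DC gain = G(0) = num(0)/den(0) = 3/4.25 = 0.7059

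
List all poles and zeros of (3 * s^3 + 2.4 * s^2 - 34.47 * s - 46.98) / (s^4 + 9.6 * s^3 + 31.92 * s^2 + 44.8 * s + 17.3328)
Set denominator = 0: s^4 + 9.6*s^3 + 31.92*s^2 + 44.8*s + 17.3328 = (s + 0.6)(s + 4.6)(s^2 + 4.4*s + 6.28) = 0 → Poles: -0.6, -2.2 + 1.2j, -2.2 - 1.2j, -4.6
Set numerator = 0: 3*s^3 + 2.4*s^2 - 34.47*s - 46.98 = 3*(s + 1.5)(s - 3.6)(s + 2.9) = 0 → Zeros: -1.5, -2.9, 3.6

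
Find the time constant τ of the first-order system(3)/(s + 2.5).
First-order system: τ = -1/pole. Pole = -2.5. τ = -1/(-2.5) = 0.4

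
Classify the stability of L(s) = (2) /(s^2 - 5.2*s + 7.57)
Denominator: s^2 - 5.2*s + 7.57. Poles: 2.6 + 0.9j, 2.6 - 0.9j. Unstable (2 pole(s) in RHP)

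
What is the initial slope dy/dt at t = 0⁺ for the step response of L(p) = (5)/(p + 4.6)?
IVT: y'(0⁺) = lim_{p→∞} p²·Y(p) = lim_{p→∞} p·L(p).
deg(num) = 0, deg(den) = 1, relative degree = 1, so p·L(p) → (leading num)/(leading den) = 5/1 = 5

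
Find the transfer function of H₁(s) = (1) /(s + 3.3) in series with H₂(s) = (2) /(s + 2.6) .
Series: H = H₁ · H₂ = (n₁·n₂)/(d₁·d₂).
Num: n₁·n₂ = 2. Den: d₁·d₂ = s^2 + 5.9*s + 8.58.
H(s) = (2)/(s^2 + 5.9*s + 8.58)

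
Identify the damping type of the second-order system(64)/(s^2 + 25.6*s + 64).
Standard form: ωn²/(s²+2ζωn·s+ωn²) gives ωn=8, ζ=1.6.
Overdamped (ζ = 1.6 > 1)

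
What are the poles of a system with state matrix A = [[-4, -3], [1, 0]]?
Eigenvalues solve det(λI - A) = 0.
Characteristic polynomial: λ^2 + 4*λ + 3 = 0.
Factor: (λ + 3)(λ + 1) = 0.
Roots: -1, -3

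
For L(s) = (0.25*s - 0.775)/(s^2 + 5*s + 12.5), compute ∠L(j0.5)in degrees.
Substitute s = j*0.5: L(j0.5) = -0.0587365 + 0.0221911j.
∠L(j0.5) = atan2(Im, Re) = atan2(0.0221911, -0.0587365) = 159.30°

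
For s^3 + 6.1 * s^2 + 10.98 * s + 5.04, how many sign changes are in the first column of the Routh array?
Routh array:
s^3: [1, 10.98]; s^2: [6.1, 5.04]; s^1: [10.1538]; s^0: [5.04]
First column: [1, 6.1, 10.1538, 5.04]. Sign changes = 0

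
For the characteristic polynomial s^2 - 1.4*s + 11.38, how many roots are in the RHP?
Poles: 0.7 + 3.3j, 0.7 - 3.3j. RHP poles (Re>0): 2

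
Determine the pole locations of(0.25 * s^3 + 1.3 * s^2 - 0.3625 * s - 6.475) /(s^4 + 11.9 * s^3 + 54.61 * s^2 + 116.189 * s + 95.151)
Set denominator = 0: s^4 + 11.9*s^3 + 54.61*s^2 + 116.189*s + 95.151 = (s + 2.3)(s + 4.2)(s^2 + 5.4*s + 9.85) = 0 → Poles: -2.3, -2.7 + 1.6j, -2.7 - 1.6j, -4.2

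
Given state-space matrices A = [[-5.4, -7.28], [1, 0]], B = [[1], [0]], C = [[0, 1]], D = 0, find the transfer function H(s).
H(s) = C(sI - A)⁻¹B + D.
Characteristic polynomial det(sI - A) = s^2 + 5.4*s + 7.28.
Numerator from C·adj(sI-A)·B + D·det(sI-A) = 1.
H(s) = (1)/(s^2 + 5.4*s + 7.28)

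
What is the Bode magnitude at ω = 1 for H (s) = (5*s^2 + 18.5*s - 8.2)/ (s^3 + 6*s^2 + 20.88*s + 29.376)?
Substitute s = j*1: H(j1) = 0.0628861 + 0.737929j.
|H(j1)| = sqrt(Re² + Im²) = 0.7406.
20*log₁₀(0.7406) = -2.61 dB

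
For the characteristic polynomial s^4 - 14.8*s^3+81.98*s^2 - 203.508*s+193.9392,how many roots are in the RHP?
s^4 - 14.8*s^3 + 81.98*s^2 - 203.508*s + 193.9392 = (s - 4.8)(s - 4.2)(s^2 - 5.8*s + 9.62). Poles: 2.9 + 1.1j, 2.9 - 1.1j, 4.2, 4.8. RHP poles (Re>0): 4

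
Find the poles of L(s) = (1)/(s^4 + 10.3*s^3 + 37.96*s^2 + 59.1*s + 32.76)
Set denominator = 0: s^4 + 10.3*s^3 + 37.96*s^2 + 59.1*s + 32.76 = (s + 3.9)(s + 1.4)(s + 2)(s + 3) = 0 → Poles: -1.4, -2, -3, -3.9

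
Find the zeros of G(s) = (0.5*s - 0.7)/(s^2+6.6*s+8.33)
Set numerator = 0: 0.5*s - 0.7 = 0 → Zeros: 1.4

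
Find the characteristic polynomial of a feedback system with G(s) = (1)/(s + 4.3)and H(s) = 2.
Characteristic poly = G_den * H_den + G_num * H_num = (s + 4.3) + (2) = s + 6.3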